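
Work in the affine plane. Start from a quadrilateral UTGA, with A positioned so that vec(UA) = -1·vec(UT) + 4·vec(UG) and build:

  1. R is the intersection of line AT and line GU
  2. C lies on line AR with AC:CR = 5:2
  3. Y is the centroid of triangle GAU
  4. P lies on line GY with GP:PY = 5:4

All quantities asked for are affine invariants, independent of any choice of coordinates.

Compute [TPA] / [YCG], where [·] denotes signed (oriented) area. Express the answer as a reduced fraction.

Assign U = (0, 0), T = (1, 0), G = (0, 1), A = (-1, 4) — the answer is frame-independent, so this choice is without loss of generality.
1. R is the intersection of line AT and line GU ⇒ R = (0, 2)
2. C lies on line AR with AC:CR = 5:2 ⇒ C = (-2/7, 18/7)
3. Y is the centroid of triangle GAU ⇒ Y = (-1/3, 5/3)
4. P lies on line GY with GP:PY = 5:4 ⇒ P = (-5/27, 37/27)
2·[TPA] = -2, 2·[YCG] = -1/3
[TPA]:[YCG] = -2:-1/3 = 6

[TPA]:[YCG] = 6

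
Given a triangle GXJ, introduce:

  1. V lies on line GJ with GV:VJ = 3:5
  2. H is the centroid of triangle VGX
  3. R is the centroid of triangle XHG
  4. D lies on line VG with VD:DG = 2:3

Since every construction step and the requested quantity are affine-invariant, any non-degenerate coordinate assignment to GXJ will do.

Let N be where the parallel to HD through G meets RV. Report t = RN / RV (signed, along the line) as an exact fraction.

Assign G = (0, 0), X = (1, 0), J = (0, 1) — the answer is frame-independent, so this choice is without loss of generality.
1. V lies on line GJ with GV:VJ = 3:5 ⇒ V = (0, 3/8)
2. H is the centroid of triangle VGX ⇒ H = (1/3, 1/8)
3. R is the centroid of triangle XHG ⇒ R = (4/9, 1/24)
4. D lies on line VG with VD:DG = 2:3 ⇒ D = (0, 9/40)
through G parallel to HD: direction (-1/3, 1/10); meets RV at N = (5/6, -1/4)
N = R + t·(V−R) with t = -7/8

t = -7/8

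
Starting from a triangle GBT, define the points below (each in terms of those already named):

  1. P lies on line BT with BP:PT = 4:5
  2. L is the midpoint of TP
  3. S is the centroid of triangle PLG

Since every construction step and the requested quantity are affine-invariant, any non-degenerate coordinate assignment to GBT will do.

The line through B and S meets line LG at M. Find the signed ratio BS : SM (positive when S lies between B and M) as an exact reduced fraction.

Assign G = (0, 0), B = (1, 0), T = (0, 1) — the answer is frame-independent, so this choice is without loss of generality.
1. P lies on line BT with BP:PT = 4:5 ⇒ P = (5/9, 4/9)
2. L is the midpoint of TP ⇒ L = (5/18, 13/18)
3. S is the centroid of triangle PLG ⇒ S = (5/18, 7/18)
line BS meets LG at M = (35/204, 91/204)
S = B + t·(M−B) with t = 34/39, so BS:SM = 34/39:5/39

BS:SM = 34/5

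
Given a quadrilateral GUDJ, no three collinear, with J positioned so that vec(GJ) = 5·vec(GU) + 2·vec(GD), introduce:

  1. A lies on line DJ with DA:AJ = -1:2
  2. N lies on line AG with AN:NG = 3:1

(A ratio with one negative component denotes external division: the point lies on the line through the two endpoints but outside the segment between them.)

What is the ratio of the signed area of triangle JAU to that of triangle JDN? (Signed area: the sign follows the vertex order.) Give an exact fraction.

Choose coordinates G = (0, 0), U = (1, 0), D = (0, 1), J = (5, 2).
1. A lies on line DJ with DA:AJ = -1:2 ⇒ A = (-5, 0)
2. N lies on line AG with AN:NG = 3:1 ⇒ N = (-5/4, 0)
2·[JAU] = 12, 2·[JDN] = 15/4
[JAU]:[JDN] = 12:15/4 = 16/5

[JAU]:[JDN] = 16/5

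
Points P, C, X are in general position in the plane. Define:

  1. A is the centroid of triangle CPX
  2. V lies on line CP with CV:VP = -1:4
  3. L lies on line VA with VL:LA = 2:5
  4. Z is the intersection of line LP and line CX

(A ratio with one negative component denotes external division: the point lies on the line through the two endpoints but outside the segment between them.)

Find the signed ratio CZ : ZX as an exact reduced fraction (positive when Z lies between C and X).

CZ:ZX = 1/11

Set P = (0, 0), C = (1, 0), X = (0, 1); any affine frame gives the same invariant.
1. A is the centroid of triangle CPX ⇒ A = (1/3, 1/3)
2. V lies on line CP with CV:VP = -1:4 ⇒ V = (4/3, 0)
3. L lies on line VA with VL:LA = 2:5 ⇒ L = (22/21, 2/21)
4. Z is the intersection of line LP and line CX ⇒ Z = (11/12, 1/12)
Z = C + t·(X−C) with t = 1/12, so CZ:ZX = t:(1−t) = 1/12:11/12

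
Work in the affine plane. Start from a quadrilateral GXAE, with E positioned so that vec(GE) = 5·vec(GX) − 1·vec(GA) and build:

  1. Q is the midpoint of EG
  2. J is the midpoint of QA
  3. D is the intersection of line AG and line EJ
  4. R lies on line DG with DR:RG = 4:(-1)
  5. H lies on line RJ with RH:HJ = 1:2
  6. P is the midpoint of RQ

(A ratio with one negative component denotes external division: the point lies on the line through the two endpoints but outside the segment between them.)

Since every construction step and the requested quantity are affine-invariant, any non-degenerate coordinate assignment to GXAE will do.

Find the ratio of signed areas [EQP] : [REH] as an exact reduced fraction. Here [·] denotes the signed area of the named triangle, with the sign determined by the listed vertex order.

Choose coordinates G = (0, 0), X = (1, 0), A = (0, 1), E = (5, -1).
1. Q is the midpoint of EG ⇒ Q = (5/2, -1/2)
2. J is the midpoint of QA ⇒ J = (5/4, 1/4)
3. D is the intersection of line AG and line EJ ⇒ D = (0, 2/3)
4. R lies on line DG with DR:RG = 4:(-1) ⇒ R = (0, -2/9)
5. H lies on line RJ with RH:HJ = 1:2 ⇒ H = (5/12, -7/108)
6. P is the midpoint of RQ ⇒ P = (5/4, -13/36)
2·[EQP] = 5/18, 2·[REH] = 10/9
[EQP]:[REH] = 5/18:10/9 = 1/4

[EQP]:[REH] = 1/4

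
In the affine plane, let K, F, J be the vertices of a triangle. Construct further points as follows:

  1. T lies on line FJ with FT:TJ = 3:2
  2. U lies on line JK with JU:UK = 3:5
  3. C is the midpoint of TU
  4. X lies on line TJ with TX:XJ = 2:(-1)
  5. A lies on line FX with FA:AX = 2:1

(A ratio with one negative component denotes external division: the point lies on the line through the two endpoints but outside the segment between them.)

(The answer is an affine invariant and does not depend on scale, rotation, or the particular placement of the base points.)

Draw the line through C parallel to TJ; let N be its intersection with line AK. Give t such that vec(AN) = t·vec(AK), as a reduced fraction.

t = 3/16

Choose coordinates K = (0, 0), F = (1, 0), J = (0, 1).
1. T lies on line FJ with FT:TJ = 3:2 ⇒ T = (2/5, 3/5)
2. U lies on line JK with JU:UK = 3:5 ⇒ U = (0, 5/8)
3. C is the midpoint of TU ⇒ C = (1/5, 49/80)
4. X lies on line TJ with TX:XJ = 2:(-1) ⇒ X = (-2/5, 7/5)
5. A lies on line FX with FA:AX = 2:1 ⇒ A = (1/15, 14/15)
through C parallel to TJ: direction (-2/5, 2/5); meets AK at N = (13/240, 91/120)
N = A + t·(K−A) with t = 3/16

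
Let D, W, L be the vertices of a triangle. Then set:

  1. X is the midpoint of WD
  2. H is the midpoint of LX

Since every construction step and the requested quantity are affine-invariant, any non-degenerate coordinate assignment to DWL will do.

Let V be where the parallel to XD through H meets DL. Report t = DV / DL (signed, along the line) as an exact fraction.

t = 1/2

Set D = (0, 0), W = (1, 0), L = (0, 1); any affine frame gives the same invariant.
1. X is the midpoint of WD ⇒ X = (1/2, 0)
2. H is the midpoint of LX ⇒ H = (1/4, 1/2)
through H parallel to XD: direction (-1/2, 0); meets DL at V = (0, 1/2)
V = D + t·(L−D) with t = 1/2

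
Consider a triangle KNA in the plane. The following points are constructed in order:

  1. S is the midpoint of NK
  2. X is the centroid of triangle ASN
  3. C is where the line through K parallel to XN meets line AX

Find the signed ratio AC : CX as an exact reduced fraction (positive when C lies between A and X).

AC:CX = -3/2

Set K = (0, 0), N = (1, 0), A = (0, 1); any affine frame gives the same invariant.
1. S is the midpoint of NK ⇒ S = (1/2, 0)
2. X is the centroid of triangle ASN ⇒ X = (1/2, 1/3)
3. C is where the line through K parallel to XN meets line AX ⇒ C = (3/2, -1)
C = A + t·(X−A) with t = 3, so AC:CX = t:(1−t) = 3:-2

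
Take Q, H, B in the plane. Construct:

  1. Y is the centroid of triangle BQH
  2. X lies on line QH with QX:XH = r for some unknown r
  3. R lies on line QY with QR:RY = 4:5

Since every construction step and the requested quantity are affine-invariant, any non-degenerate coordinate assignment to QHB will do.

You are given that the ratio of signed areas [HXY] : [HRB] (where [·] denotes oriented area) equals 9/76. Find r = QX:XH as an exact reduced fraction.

Choose coordinates Q = (0, 0), H = (1, 0), B = (0, 1).
1. Y is the centroid of triangle BQH ⇒ Y = (1/3, 1/3)
2. With QX:XH = r, write λ = r/(r+1) so X = Q + λ·(H−Q); X is affine-linear in λ
3. R lies on line QY with QR:RY = 4:5 ⇒ R = (4/27, 4/27)
Every point depending on X is an affine combination of X and λ-independent points, so each such coordinate is linear in λ; the λ² term in each signed area is a multiple of (H−Q)×(H−Q) = 0, so 2·[HXY] and 2·[HRB] are each linear in λ. Evaluating at λ=0 and λ=1:
  2·[HXY] = 1/3·λ − 1/3,   2·[HRB] = -19/27
So [HXY]:[HRB] = (1/3·λ − 1/3) / (-19/27). Setting this equal to 9/76:
  1/3·λ − 1/3 = 9/76·(-19/27)  ⇒  λ = 3/4
Then r = λ/(1−λ) = (3/4)/(1/4) = 3. Check: with r = 3, X = (3/4, 0) and [HXY]:[HRB] = 9/76 as required.

r = 3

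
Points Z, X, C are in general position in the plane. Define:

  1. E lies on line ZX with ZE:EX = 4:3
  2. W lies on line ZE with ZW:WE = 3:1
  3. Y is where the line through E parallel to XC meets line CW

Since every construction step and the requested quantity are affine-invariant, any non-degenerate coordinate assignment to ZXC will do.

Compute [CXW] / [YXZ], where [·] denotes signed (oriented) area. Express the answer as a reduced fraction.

Choose coordinates Z = (0, 0), X = (1, 0), C = (0, 1).
1. E lies on line ZX with ZE:EX = 4:3 ⇒ E = (4/7, 0)
2. W lies on line ZE with ZW:WE = 3:1 ⇒ W = (3/7, 0)
3. Y is where the line through E parallel to XC meets line CW ⇒ Y = (9/28, 1/4)
2·[CXW] = -4/7, 2·[YXZ] = -1/4
[CXW]:[YXZ] = -4/7:-1/4 = 16/7

[CXW]:[YXZ] = 16/7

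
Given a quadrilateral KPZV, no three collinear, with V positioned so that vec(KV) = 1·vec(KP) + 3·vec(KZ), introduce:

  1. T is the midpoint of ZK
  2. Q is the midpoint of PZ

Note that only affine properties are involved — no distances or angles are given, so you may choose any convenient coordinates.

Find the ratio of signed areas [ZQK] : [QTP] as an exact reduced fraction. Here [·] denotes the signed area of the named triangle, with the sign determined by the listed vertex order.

[ZQK]:[QTP] = -2

Choose coordinates K = (0, 0), P = (1, 0), Z = (0, 1), V = (1, 3).
1. T is the midpoint of ZK ⇒ T = (0, 1/2)
2. Q is the midpoint of PZ ⇒ Q = (1/2, 1/2)
2·[ZQK] = -1/2, 2·[QTP] = 1/4
[ZQK]:[QTP] = -1/2:1/4 = -2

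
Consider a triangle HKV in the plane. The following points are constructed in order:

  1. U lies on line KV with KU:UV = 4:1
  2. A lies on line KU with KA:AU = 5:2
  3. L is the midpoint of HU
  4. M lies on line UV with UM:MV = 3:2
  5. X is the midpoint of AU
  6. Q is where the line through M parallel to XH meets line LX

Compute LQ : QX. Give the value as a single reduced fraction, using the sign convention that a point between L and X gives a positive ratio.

LQ:QX = -31/41

Assign H = (0, 0), K = (1, 0), V = (0, 1) — the answer is frame-independent, so this choice is without loss of generality.
1. U lies on line KV with KU:UV = 4:1 ⇒ U = (1/5, 4/5)
2. A lies on line KU with KA:AU = 5:2 ⇒ A = (3/7, 4/7)
3. L is the midpoint of HU ⇒ L = (1/10, 2/5)
4. M lies on line UV with UM:MV = 3:2 ⇒ M = (2/25, 23/25)
5. X is the midpoint of AU ⇒ X = (11/35, 24/35)
6. Q is where the line through M parallel to XH meets line LX ⇒ Q = (-79/140, -17/35)
Q = L + t·(X−L) with t = -31/10, so LQ:QX = t:(1−t) = -31/10:41/10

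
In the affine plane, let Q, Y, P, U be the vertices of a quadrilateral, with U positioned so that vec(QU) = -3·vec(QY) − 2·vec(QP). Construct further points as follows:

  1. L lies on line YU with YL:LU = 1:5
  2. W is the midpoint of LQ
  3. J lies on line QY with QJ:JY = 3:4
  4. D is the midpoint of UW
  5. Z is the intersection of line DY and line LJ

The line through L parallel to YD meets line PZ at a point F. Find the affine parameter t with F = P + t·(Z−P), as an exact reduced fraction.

t = 43/42

Choose coordinates Q = (0, 0), Y = (1, 0), P = (0, 1), U = (-3, -2).
1. L lies on line YU with YL:LU = 1:5 ⇒ L = (1/3, -1/3)
2. W is the midpoint of LQ ⇒ W = (1/6, -1/6)
3. J lies on line QY with QJ:JY = 3:4 ⇒ J = (3/7, 0)
4. D is the midpoint of UW ⇒ D = (-17/12, -13/12)
5. Z is the intersection of line DY and line LJ ⇒ Z = (61/177, -52/177)
through L parallel to YD: direction (-29/12, -13/12); meets PZ at F = (2623/7434, -2413/7434)
F = P + t·(Z−P) with t = 43/42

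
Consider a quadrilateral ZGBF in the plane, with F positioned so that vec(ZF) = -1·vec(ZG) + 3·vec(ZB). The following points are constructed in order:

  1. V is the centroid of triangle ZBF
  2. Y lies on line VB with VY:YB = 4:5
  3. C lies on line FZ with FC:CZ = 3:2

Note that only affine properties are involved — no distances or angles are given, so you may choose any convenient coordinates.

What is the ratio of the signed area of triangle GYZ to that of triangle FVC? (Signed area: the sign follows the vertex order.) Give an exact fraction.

[GYZ]:[FVC] = -160/27

Work in coordinates with Z = (0, 0), G = (1, 0), B = (0, 1), F = (-1, 3).
1. V is the centroid of triangle ZBF ⇒ V = (-1/3, 4/3)
2. Y lies on line VB with VY:YB = 4:5 ⇒ Y = (-5/27, 32/27)
3. C lies on line FZ with FC:CZ = 3:2 ⇒ C = (-2/5, 6/5)
2·[GYZ] = 32/27, 2·[FVC] = -1/5
[GYZ]:[FVC] = 32/27:-1/5 = -160/27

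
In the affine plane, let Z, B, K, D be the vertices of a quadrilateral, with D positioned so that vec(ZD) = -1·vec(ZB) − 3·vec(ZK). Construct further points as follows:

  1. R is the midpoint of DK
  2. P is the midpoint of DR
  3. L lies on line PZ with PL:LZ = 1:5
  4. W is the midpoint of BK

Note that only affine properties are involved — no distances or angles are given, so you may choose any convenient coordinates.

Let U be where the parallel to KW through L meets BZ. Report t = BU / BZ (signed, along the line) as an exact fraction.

Assign Z = (0, 0), B = (1, 0), K = (0, 1), D = (-1, -3) — the answer is frame-independent, so this choice is without loss of generality.
1. R is the midpoint of DK ⇒ R = (-1/2, -1)
2. P is the midpoint of DR ⇒ P = (-3/4, -2)
3. L lies on line PZ with PL:LZ = 1:5 ⇒ L = (-5/8, -5/3)
4. W is the midpoint of BK ⇒ W = (1/2, 1/2)
through L parallel to KW: direction (1/2, -1/2); meets BZ at U = (-55/24, 0)
U = B + t·(Z−B) with t = 79/24

t = 79/24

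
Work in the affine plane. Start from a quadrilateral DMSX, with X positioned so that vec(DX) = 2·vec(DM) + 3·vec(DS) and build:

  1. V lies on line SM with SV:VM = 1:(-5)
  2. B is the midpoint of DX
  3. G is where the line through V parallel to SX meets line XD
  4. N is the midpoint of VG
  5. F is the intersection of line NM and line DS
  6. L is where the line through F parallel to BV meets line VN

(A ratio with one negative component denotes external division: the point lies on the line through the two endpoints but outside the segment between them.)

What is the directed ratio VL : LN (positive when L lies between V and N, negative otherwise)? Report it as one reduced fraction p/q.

Assign D = (0, 0), M = (1, 0), S = (0, 1), X = (2, 3) — the answer is frame-independent, so this choice is without loss of generality.
1. V lies on line SM with SV:VM = 1:(-5) ⇒ V = (-1/4, 5/4)
2. B is the midpoint of DX ⇒ B = (1, 3/2)
3. G is where the line through V parallel to SX meets line XD ⇒ G = (3, 9/2)
4. N is the midpoint of VG ⇒ N = (11/8, 23/8)
5. F is the intersection of line NM and line DS ⇒ F = (0, -23/3)
6. L is where the line through F parallel to BV meets line VN ⇒ L = (-275/24, -239/24)
L = V + t·(N−V) with t = -269/39, so VL:LN = t:(1−t) = -269/39:308/39

VL:LN = -269/308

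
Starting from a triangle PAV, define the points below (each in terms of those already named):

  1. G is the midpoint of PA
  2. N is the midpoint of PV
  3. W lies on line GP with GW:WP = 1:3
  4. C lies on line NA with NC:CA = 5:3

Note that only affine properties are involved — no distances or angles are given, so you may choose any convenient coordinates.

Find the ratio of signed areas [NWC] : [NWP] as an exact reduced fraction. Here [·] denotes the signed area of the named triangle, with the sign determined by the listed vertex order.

Choose coordinates P = (0, 0), A = (1, 0), V = (0, 1).
1. G is the midpoint of PA ⇒ G = (1/2, 0)
2. N is the midpoint of PV ⇒ N = (0, 1/2)
3. W lies on line GP with GW:WP = 1:3 ⇒ W = (3/8, 0)
4. C lies on line NA with NC:CA = 5:3 ⇒ C = (5/8, 3/16)
2·[NWC] = 25/128, 2·[NWP] = -3/16
[NWC]:[NWP] = 25/128:-3/16 = -25/24

[NWC]:[NWP] = -25/24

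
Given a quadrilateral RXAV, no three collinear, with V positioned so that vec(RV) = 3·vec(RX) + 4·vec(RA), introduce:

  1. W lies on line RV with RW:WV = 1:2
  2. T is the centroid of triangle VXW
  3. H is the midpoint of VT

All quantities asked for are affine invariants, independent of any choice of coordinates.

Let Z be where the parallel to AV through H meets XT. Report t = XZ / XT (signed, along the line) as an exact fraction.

Assign R = (0, 0), X = (1, 0), A = (0, 1), V = (3, 4) — the answer is frame-independent, so this choice is without loss of generality.
1. W lies on line RV with RW:WV = 1:2 ⇒ W = (1, 4/3)
2. T is the centroid of triangle VXW ⇒ T = (5/3, 16/9)
3. H is the midpoint of VT ⇒ H = (7/3, 26/9)
through H parallel to AV: direction (3, 3); meets XT at Z = (29/15, 112/45)
Z = X + t·(T−X) with t = 7/5

t = 7/5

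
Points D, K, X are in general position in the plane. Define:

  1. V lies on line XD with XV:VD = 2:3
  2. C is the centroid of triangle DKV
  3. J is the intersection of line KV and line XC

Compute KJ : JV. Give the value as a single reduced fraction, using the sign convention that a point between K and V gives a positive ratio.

KJ:JV = 7/2

Choose coordinates D = (0, 0), K = (1, 0), X = (0, 1).
1. V lies on line XD with XV:VD = 2:3 ⇒ V = (0, 3/5)
2. C is the centroid of triangle DKV ⇒ C = (1/3, 1/5)
3. J is the intersection of line KV and line XC ⇒ J = (2/9, 7/15)
J = K + t·(V−K) with t = 7/9, so KJ:JV = t:(1−t) = 7/9:2/9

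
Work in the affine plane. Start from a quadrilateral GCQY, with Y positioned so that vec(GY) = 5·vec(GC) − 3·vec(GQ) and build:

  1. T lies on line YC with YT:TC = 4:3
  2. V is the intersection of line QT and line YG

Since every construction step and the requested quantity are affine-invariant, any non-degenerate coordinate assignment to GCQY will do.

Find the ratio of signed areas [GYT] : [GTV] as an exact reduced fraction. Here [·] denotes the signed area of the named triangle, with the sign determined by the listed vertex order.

[GYT]:[GTV] = -23/19

Assign G = (0, 0), C = (1, 0), Q = (0, 1), Y = (5, -3) — the answer is frame-independent, so this choice is without loss of generality.
1. T lies on line YC with YT:TC = 4:3 ⇒ T = (19/7, -9/7)
2. V is the intersection of line QT and line YG ⇒ V = (95/23, -57/23)
2·[GYT] = 12/7, 2·[GTV] = -228/161
[GYT]:[GTV] = 12/7:-228/161 = -23/19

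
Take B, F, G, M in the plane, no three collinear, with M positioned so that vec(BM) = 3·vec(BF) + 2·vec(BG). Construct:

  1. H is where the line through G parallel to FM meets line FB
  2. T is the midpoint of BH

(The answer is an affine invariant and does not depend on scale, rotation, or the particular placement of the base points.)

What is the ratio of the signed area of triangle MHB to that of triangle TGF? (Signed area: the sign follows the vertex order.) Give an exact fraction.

Assign B = (0, 0), F = (1, 0), G = (0, 1), M = (3, 2) — the answer is frame-independent, so this choice is without loss of generality.
1. H is where the line through G parallel to FM meets line FB ⇒ H = (-1, 0)
2. T is the midpoint of BH ⇒ T = (-1/2, 0)
2·[MHB] = 2, 2·[TGF] = -3/2
[MHB]:[TGF] = 2:-3/2 = -4/3

[MHB]:[TGF] = -4/3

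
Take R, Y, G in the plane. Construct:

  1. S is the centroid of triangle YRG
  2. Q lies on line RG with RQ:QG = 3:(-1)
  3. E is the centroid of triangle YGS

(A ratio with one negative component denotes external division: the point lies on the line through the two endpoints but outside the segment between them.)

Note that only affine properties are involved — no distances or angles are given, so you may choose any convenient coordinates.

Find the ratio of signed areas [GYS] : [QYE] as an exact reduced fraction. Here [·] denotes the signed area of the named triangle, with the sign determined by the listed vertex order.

[GYS]:[QYE] = 6/7

Choose coordinates R = (0, 0), Y = (1, 0), G = (0, 1).
1. S is the centroid of triangle YRG ⇒ S = (1/3, 1/3)
2. Q lies on line RG with RQ:QG = 3:(-1) ⇒ Q = (0, 3/2)
3. E is the centroid of triangle YGS ⇒ E = (4/9, 4/9)
2·[GYS] = -1/3, 2·[QYE] = -7/18
[GYS]:[QYE] = -1/3:-7/18 = 6/7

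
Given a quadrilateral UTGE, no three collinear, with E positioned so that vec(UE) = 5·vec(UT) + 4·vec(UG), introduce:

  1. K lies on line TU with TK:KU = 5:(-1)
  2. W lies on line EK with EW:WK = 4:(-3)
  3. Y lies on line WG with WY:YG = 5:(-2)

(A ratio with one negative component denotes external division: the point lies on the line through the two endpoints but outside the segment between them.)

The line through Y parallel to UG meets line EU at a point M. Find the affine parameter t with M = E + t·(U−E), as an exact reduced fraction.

t = -17/15

Choose coordinates U = (0, 0), T = (1, 0), G = (0, 1), E = (5, 4).
1. K lies on line TU with TK:KU = 5:(-1) ⇒ K = (-1/4, 0)
2. W lies on line EK with EW:WK = 4:(-3) ⇒ W = (-16, -12)
3. Y lies on line WG with WY:YG = 5:(-2) ⇒ Y = (32/3, 29/3)
through Y parallel to UG: direction (0, 1); meets EU at M = (32/3, 128/15)
M = E + t·(U−E) with t = -17/15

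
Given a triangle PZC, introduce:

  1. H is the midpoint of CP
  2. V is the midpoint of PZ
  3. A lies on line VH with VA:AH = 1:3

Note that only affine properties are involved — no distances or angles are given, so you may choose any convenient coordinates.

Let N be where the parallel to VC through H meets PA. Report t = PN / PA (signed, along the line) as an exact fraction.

t = 4/7

Choose coordinates P = (0, 0), Z = (1, 0), C = (0, 1).
1. H is the midpoint of CP ⇒ H = (0, 1/2)
2. V is the midpoint of PZ ⇒ V = (1/2, 0)
3. A lies on line VH with VA:AH = 1:3 ⇒ A = (3/8, 1/8)
through H parallel to VC: direction (-1/2, 1); meets PA at N = (3/14, 1/14)
N = P + t·(A−P) with t = 4/7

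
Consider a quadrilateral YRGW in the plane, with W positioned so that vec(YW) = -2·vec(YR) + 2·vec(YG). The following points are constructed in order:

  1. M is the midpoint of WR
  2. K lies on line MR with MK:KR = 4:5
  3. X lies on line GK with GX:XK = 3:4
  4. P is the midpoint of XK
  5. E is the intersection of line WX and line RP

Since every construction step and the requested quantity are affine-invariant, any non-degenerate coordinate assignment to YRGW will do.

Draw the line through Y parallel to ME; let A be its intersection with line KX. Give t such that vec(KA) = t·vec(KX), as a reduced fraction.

t = -3/2

Choose coordinates Y = (0, 0), R = (1, 0), G = (0, 1), W = (-2, 2).
1. M is the midpoint of WR ⇒ M = (-1/2, 1)
2. K lies on line MR with MK:KR = 4:5 ⇒ K = (1/6, 5/9)
3. X lies on line GK with GX:XK = 3:4 ⇒ X = (1/14, 17/21)
4. P is the midpoint of XK ⇒ P = (5/42, 43/63)
5. E is the intersection of line WX and line RP ⇒ E = (-61/161, 172/161)
through Y parallel to ME: direction (39/322, 11/161); meets KX at A = (13/42, 11/63)
A = K + t·(X−K) with t = -3/2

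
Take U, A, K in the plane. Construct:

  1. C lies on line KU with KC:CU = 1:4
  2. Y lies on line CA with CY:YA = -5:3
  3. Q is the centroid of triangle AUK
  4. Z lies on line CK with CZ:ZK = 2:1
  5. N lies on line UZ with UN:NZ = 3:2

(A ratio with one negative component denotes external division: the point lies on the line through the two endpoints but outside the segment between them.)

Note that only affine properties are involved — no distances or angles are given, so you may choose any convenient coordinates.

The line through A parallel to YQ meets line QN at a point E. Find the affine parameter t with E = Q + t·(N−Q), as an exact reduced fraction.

t = -15

Assign U = (0, 0), A = (1, 0), K = (0, 1) — the answer is frame-independent, so this choice is without loss of generality.
1. C lies on line KU with KC:CU = 1:4 ⇒ C = (0, 4/5)
2. Y lies on line CA with CY:YA = -5:3 ⇒ Y = (5/2, -6/5)
3. Q is the centroid of triangle AUK ⇒ Q = (1/3, 1/3)
4. Z lies on line CK with CZ:ZK = 2:1 ⇒ Z = (0, 14/15)
5. N lies on line UZ with UN:NZ = 3:2 ⇒ N = (0, 14/25)
through A parallel to YQ: direction (-13/6, 23/15); meets QN at E = (16/3, -46/15)
E = Q + t·(N−Q) with t = -15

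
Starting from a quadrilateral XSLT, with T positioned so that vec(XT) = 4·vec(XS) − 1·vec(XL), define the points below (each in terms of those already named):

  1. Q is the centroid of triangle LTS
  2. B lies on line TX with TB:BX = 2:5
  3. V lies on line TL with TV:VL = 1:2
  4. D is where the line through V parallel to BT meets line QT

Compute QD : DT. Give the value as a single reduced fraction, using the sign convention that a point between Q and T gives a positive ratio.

Work in coordinates with X = (0, 0), S = (1, 0), L = (0, 1), T = (4, -1).
1. Q is the centroid of triangle LTS ⇒ Q = (5/3, 0)
2. B lies on line TX with TB:BX = 2:5 ⇒ B = (20/7, -5/7)
3. V lies on line TL with TV:VL = 1:2 ⇒ V = (8/3, -1/3)
4. D is where the line through V parallel to BT meets line QT ⇒ D = (32/15, -1/5)
D = Q + t·(T−Q) with t = 1/5, so QD:DT = t:(1−t) = 1/5:4/5

QD:DT = 1/4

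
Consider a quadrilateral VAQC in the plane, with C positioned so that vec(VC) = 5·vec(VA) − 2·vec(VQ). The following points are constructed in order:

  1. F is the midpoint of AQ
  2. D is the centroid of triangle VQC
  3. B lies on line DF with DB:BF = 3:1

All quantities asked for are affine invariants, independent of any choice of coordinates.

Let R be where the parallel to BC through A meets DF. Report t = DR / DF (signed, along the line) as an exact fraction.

Set V = (0, 0), A = (1, 0), Q = (0, 1), C = (5, -2); any affine frame gives the same invariant.
1. F is the midpoint of AQ ⇒ F = (1/2, 1/2)
2. D is the centroid of triangle VQC ⇒ D = (5/3, -1/3)
3. B lies on line DF with DB:BF = 3:1 ⇒ B = (19/24, 7/24)
through A parallel to BC: direction (101/24, -55/24); meets DF at R = (221/120, -11/24)
R = D + t·(F−D) with t = -3/20

t = -3/20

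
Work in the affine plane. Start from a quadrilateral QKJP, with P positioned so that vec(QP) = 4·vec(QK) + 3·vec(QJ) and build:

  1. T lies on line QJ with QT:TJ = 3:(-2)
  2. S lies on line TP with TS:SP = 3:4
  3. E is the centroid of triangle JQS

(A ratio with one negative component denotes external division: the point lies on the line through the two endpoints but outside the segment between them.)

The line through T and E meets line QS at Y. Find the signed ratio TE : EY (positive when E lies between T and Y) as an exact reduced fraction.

Choose coordinates Q = (0, 0), K = (1, 0), J = (0, 1), P = (4, 3).
1. T lies on line QJ with QT:TJ = 3:(-2) ⇒ T = (0, 3)
2. S lies on line TP with TS:SP = 3:4 ⇒ S = (12/7, 3)
3. E is the centroid of triangle JQS ⇒ E = (4/7, 4/3)
line TE meets QS at Y = (9/14, 9/8)
E = T + t·(Y−T) with t = 8/9, so TE:EY = 8/9:1/9

TE:EY = 8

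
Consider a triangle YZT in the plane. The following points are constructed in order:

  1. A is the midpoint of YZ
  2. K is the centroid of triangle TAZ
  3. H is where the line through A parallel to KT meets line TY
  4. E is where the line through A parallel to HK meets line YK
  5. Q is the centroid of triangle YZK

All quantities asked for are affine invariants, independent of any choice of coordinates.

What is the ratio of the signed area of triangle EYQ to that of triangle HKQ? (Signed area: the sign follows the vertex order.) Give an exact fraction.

Work in coordinates with Y = (0, 0), Z = (1, 0), T = (0, 1).
1. A is the midpoint of YZ ⇒ A = (1/2, 0)
2. K is the centroid of triangle TAZ ⇒ K = (1/2, 1/3)
3. H is where the line through A parallel to KT meets line TY ⇒ H = (0, 2/3)
4. E is where the line through A parallel to HK meets line YK ⇒ E = (1/4, 1/6)
5. Q is the centroid of triangle YZK ⇒ Q = (1/2, 1/9)
2·[EYQ] = 1/18, 2·[HKQ] = -1/9
[EYQ]:[HKQ] = 1/18:-1/9 = -1/2

[EYQ]:[HKQ] = -1/2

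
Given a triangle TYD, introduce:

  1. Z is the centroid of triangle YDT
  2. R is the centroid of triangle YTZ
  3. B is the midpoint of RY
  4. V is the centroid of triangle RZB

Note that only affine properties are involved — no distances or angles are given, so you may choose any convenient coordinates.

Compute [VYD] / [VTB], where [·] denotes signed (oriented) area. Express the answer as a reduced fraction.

Assign T = (0, 0), Y = (1, 0), D = (0, 1) — the answer is frame-independent, so this choice is without loss of generality.
1. Z is the centroid of triangle YDT ⇒ Z = (1/3, 1/3)
2. R is the centroid of triangle YTZ ⇒ R = (4/9, 1/9)
3. B is the midpoint of RY ⇒ B = (13/18, 1/18)
4. V is the centroid of triangle RZB ⇒ V = (1/2, 1/6)
2·[VYD] = 1/3, 2·[VTB] = 5/54
[VYD]:[VTB] = 1/3:5/54 = 18/5

[VYD]:[VTB] = 18/5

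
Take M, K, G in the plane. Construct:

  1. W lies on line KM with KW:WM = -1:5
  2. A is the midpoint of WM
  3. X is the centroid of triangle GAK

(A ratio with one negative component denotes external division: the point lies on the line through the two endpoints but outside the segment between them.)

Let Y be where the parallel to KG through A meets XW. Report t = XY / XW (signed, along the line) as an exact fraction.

Work in coordinates with M = (0, 0), K = (1, 0), G = (0, 1).
1. W lies on line KM with KW:WM = -1:5 ⇒ W = (5/4, 0)
2. A is the midpoint of WM ⇒ A = (5/8, 0)
3. X is the centroid of triangle GAK ⇒ X = (13/24, 1/3)
through A parallel to KG: direction (-1, 1); meets XW at Y = (5/72, 5/9)
Y = X + t·(W−X) with t = -2/3

t = -2/3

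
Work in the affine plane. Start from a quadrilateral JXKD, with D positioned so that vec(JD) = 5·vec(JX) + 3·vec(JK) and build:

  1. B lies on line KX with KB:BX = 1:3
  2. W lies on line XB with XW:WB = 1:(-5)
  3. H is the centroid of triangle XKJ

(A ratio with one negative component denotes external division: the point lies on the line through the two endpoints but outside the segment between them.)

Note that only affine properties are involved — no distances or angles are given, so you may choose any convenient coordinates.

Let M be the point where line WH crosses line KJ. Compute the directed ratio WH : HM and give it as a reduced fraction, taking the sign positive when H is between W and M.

Choose coordinates J = (0, 0), X = (1, 0), K = (0, 1), D = (5, 3).
1. B lies on line KX with KB:BX = 1:3 ⇒ B = (1/4, 3/4)
2. W lies on line XB with XW:WB = 1:(-5) ⇒ W = (19/16, -3/16)
3. H is the centroid of triangle XKJ ⇒ H = (1/3, 1/3)
line WH meets KJ at M = (0, 22/41)
H = W + t·(M−W) with t = 41/57, so WH:HM = 41/57:16/57

WH:HM = 41/16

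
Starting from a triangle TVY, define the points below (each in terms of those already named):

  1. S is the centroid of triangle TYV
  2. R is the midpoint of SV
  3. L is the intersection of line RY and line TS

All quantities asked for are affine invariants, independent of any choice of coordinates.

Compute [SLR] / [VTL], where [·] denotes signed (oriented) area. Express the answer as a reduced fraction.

[SLR]:[VTL] = 1/8

Set T = (0, 0), V = (1, 0), Y = (0, 1); any affine frame gives the same invariant.
1. S is the centroid of triangle TYV ⇒ S = (1/3, 1/3)
2. R is the midpoint of SV ⇒ R = (2/3, 1/6)
3. L is the intersection of line RY and line TS ⇒ L = (4/9, 4/9)
2·[SLR] = -1/18, 2·[VTL] = -4/9
[SLR]:[VTL] = -1/18:-4/9 = 1/8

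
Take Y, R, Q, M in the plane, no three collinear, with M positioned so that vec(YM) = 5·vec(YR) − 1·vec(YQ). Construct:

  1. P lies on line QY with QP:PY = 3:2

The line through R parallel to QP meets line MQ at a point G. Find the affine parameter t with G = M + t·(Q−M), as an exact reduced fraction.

Assign Y = (0, 0), R = (1, 0), Q = (0, 1), M = (5, -1) — the answer is frame-independent, so this choice is without loss of generality.
1. P lies on line QY with QP:PY = 3:2 ⇒ P = (0, 2/5)
through R parallel to QP: direction (0, -3/5); meets MQ at G = (1, 3/5)
G = M + t·(Q−M) with t = 4/5

t = 4/5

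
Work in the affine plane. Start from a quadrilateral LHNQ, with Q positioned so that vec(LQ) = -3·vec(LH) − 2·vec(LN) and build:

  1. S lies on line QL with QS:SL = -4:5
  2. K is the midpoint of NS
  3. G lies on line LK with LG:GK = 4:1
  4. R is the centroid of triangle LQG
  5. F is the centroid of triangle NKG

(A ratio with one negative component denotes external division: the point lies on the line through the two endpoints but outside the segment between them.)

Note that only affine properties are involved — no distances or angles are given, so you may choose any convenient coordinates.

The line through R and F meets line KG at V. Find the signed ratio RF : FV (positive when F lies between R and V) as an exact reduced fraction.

RF:FV = -6/5

Work in coordinates with L = (0, 0), H = (1, 0), N = (0, 1), Q = (-3, -2).
1. S lies on line QL with QS:SL = -4:5 ⇒ S = (-15, -10)
2. K is the midpoint of NS ⇒ K = (-15/2, -9/2)
3. G lies on line LK with LG:GK = 4:1 ⇒ G = (-6, -18/5)
4. R is the centroid of triangle LQG ⇒ R = (-3, -28/15)
5. F is the centroid of triangle NKG ⇒ F = (-9/2, -71/30)
line RF meets KG at V = (-13/4, -39/20)
F = R + t·(V−R) with t = 6, so RF:FV = 6:-5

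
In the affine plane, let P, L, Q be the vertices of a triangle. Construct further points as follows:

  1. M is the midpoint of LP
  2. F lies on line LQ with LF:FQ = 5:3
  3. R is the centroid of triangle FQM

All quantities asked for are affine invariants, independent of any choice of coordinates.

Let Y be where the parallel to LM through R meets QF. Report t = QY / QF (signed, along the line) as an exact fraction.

t = 11/9

Work in coordinates with P = (0, 0), L = (1, 0), Q = (0, 1).
1. M is the midpoint of LP ⇒ M = (1/2, 0)
2. F lies on line LQ with LF:FQ = 5:3 ⇒ F = (3/8, 5/8)
3. R is the centroid of triangle FQM ⇒ R = (7/24, 13/24)
through R parallel to LM: direction (-1/2, 0); meets QF at Y = (11/24, 13/24)
Y = Q + t·(F−Q) with t = 11/9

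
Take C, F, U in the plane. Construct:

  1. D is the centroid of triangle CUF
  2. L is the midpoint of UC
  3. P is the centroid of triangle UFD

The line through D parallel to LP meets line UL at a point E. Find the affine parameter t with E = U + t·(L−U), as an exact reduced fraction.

t = 5/4

Choose coordinates C = (0, 0), F = (1, 0), U = (0, 1).
1. D is the centroid of triangle CUF ⇒ D = (1/3, 1/3)
2. L is the midpoint of UC ⇒ L = (0, 1/2)
3. P is the centroid of triangle UFD ⇒ P = (4/9, 4/9)
through D parallel to LP: direction (4/9, -1/18); meets UL at E = (0, 3/8)
E = U + t·(L−U) with t = 5/4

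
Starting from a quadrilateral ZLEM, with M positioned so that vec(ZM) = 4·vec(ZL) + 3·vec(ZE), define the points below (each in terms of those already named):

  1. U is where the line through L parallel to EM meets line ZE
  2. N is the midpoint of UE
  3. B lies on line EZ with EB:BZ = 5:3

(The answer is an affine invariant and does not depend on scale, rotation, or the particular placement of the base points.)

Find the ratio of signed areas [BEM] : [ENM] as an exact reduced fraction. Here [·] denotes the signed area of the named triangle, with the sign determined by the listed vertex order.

Set Z = (0, 0), L = (1, 0), E = (0, 1), M = (4, 3); any affine frame gives the same invariant.
1. U is where the line through L parallel to EM meets line ZE ⇒ U = (0, -1/2)
2. N is the midpoint of UE ⇒ N = (0, 1/4)
3. B lies on line EZ with EB:BZ = 5:3 ⇒ B = (0, 3/8)
2·[BEM] = -5/2, 2·[ENM] = 3
[BEM]:[ENM] = -5/2:3 = -5/6

[BEM]:[ENM] = -5/6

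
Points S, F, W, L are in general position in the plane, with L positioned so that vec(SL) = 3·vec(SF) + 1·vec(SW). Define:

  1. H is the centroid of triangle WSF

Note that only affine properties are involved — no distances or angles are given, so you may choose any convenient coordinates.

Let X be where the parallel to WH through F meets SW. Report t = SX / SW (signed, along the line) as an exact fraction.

t = 2

Assign S = (0, 0), F = (1, 0), W = (0, 1), L = (3, 1) — the answer is frame-independent, so this choice is without loss of generality.
1. H is the centroid of triangle WSF ⇒ H = (1/3, 1/3)
through F parallel to WH: direction (1/3, -2/3); meets SW at X = (0, 2)
X = S + t·(W−S) with t = 2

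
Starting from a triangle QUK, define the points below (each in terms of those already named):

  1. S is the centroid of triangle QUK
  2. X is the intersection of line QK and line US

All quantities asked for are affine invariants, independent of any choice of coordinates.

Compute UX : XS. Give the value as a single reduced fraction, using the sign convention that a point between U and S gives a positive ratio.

Work in coordinates with Q = (0, 0), U = (1, 0), K = (0, 1).
1. S is the centroid of triangle QUK ⇒ S = (1/3, 1/3)
2. X is the intersection of line QK and line US ⇒ X = (0, 1/2)
X = U + t·(S−U) with t = 3/2, so UX:XS = t:(1−t) = 3/2:-1/2

UX:XS = -3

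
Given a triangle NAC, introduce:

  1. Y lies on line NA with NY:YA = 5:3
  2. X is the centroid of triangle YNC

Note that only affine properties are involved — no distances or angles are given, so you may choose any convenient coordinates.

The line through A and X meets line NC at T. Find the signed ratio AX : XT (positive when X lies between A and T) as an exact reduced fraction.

AX:XT = 19/5

Assign N = (0, 0), A = (1, 0), C = (0, 1) — the answer is frame-independent, so this choice is without loss of generality.
1. Y lies on line NA with NY:YA = 5:3 ⇒ Y = (5/8, 0)
2. X is the centroid of triangle YNC ⇒ X = (5/24, 1/3)
line AX meets NC at T = (0, 8/19)
X = A + t·(T−A) with t = 19/24, so AX:XT = 19/24:5/24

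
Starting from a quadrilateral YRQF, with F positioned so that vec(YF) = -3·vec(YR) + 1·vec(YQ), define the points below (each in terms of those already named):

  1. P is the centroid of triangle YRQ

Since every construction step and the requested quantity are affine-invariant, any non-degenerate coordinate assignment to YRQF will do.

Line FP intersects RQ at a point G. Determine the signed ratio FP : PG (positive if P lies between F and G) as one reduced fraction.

Set Y = (0, 0), R = (1, 0), Q = (0, 1), F = (-3, 1); any affine frame gives the same invariant.
1. P is the centroid of triangle YRQ ⇒ P = (1/3, 1/3)
line FP meets RQ at G = (3/4, 1/4)
P = F + t·(G−F) with t = 8/9, so FP:PG = 8/9:1/9

FP:PG = 8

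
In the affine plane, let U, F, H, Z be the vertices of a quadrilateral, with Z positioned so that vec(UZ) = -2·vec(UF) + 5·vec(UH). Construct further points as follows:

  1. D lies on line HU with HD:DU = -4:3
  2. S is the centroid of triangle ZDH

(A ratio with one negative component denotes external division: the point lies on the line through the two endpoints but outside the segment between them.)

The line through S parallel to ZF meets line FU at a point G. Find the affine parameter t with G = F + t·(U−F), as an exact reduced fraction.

t = 16/15

Choose coordinates U = (0, 0), F = (1, 0), H = (0, 1), Z = (-2, 5).
1. D lies on line HU with HD:DU = -4:3 ⇒ D = (0, -3)
2. S is the centroid of triangle ZDH ⇒ S = (-2/3, 1)
through S parallel to ZF: direction (3, -5); meets FU at G = (-1/15, 0)
G = F + t·(U−F) with t = 16/15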